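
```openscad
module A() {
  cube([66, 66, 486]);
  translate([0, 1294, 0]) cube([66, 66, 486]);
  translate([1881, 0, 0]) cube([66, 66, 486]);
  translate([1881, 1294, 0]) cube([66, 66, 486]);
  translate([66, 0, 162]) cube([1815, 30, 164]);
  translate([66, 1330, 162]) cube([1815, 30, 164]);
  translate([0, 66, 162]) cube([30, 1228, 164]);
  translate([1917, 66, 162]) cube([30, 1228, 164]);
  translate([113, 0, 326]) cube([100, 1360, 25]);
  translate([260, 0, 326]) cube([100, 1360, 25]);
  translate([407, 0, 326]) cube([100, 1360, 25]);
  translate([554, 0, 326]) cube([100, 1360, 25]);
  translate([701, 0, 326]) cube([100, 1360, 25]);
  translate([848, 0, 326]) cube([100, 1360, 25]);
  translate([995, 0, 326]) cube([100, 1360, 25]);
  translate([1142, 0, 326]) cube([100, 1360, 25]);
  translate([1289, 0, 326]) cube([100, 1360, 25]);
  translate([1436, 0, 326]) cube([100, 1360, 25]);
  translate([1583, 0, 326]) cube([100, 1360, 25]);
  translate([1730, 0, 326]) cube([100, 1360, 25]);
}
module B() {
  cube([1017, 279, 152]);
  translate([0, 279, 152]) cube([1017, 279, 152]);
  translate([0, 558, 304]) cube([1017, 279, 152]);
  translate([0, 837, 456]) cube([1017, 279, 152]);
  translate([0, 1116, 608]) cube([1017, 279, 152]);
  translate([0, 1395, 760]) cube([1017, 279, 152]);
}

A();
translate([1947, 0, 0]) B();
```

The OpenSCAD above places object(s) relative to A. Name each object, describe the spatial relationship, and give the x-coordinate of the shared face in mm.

The bed frame's +x face and the staircase's −x face are both at x = 1947 mm.

A is a bed frame. B is a staircase. The staircase is against the bed frame's +x side, with their −y faces flush. The x-coordinate of the shared face is 1947 mm.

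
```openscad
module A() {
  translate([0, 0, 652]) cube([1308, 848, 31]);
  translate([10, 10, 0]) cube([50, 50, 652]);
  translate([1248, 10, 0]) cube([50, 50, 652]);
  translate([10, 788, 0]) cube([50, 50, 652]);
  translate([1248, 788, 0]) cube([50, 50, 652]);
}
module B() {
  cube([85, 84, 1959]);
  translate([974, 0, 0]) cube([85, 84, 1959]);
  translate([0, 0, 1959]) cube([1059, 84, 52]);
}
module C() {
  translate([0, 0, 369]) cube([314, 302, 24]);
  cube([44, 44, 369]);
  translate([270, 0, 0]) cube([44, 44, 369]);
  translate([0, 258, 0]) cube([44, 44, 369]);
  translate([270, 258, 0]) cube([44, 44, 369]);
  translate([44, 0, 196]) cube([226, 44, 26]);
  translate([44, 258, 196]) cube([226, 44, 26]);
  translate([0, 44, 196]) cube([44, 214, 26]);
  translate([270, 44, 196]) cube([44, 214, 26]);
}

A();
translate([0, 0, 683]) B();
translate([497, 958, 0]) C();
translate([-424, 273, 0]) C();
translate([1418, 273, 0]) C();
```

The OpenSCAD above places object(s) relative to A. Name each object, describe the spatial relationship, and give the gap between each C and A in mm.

A is a table. B is a door frame. C is a stool. The door frame is on top of the table. Three stools sit around the table at the +y, −x, +x sides. The gap between each stool and the table is 110 mm.

Each stool's nearest face is 110 mm from the table's bounding box.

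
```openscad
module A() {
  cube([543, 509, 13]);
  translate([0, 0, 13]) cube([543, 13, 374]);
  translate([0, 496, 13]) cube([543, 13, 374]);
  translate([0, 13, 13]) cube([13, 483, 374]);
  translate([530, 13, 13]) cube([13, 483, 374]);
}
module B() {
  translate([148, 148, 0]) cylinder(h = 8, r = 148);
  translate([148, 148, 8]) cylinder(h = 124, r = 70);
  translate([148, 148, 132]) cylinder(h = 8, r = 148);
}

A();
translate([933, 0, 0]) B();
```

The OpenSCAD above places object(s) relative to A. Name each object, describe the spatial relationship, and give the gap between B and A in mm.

A is an open box. B is a spool. The spool is on the floor beside the open box on its +x side. The gap between the spool and the open box is 390 mm.

The spool's nearest face is 390 mm from the open box's +x face.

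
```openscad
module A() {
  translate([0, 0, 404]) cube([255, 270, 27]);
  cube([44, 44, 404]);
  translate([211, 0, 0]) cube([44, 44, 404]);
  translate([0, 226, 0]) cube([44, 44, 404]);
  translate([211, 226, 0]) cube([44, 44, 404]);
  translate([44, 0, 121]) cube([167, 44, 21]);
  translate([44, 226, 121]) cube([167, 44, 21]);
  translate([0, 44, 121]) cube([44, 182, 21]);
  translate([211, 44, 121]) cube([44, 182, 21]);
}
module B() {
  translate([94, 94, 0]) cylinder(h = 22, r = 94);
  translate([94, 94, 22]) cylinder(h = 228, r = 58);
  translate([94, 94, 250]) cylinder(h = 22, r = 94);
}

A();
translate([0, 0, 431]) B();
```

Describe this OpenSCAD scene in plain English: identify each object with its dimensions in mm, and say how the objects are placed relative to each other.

A is a simple wooden stool: a rectangular seat 255 mm (x) by 270 mm (y), 27 mm thick, top face at z = 431 mm, on four square legs, each 44×44 mm in cross-section. The legs rest on z = 0, each flush with a corner of the seat. Four stretchers, 44 mm wide and 21 mm tall, connect adjacent legs with their undersides at z = 121 mm, each running between the inner faces of the legs it joins and aligned with the legs' outer faces on the other axis.

B is a spool: two coaxial disc flanges of radius 94 mm and thickness 22 mm, joined by a core cylinder of radius 58 mm and height 228 mm. The lower flange rests on z = 0 and the three cylinders share a vertical axis.

The spool is on top of the stool.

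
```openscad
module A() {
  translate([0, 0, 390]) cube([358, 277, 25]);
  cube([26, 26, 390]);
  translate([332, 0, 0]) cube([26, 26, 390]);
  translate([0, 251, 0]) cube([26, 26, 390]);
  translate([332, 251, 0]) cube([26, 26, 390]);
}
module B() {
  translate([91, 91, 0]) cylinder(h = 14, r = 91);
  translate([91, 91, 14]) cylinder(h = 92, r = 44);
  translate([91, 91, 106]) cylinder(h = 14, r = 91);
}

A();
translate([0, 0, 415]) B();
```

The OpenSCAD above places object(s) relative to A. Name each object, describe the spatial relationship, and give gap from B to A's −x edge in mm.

The spool's min-x is at 0; the stool's min-x is 0; gap = 0 mm.

A is a stool. B is a spool. The spool is on top of the stool. The gap from the spool to the stool's −x edge is 0 mm.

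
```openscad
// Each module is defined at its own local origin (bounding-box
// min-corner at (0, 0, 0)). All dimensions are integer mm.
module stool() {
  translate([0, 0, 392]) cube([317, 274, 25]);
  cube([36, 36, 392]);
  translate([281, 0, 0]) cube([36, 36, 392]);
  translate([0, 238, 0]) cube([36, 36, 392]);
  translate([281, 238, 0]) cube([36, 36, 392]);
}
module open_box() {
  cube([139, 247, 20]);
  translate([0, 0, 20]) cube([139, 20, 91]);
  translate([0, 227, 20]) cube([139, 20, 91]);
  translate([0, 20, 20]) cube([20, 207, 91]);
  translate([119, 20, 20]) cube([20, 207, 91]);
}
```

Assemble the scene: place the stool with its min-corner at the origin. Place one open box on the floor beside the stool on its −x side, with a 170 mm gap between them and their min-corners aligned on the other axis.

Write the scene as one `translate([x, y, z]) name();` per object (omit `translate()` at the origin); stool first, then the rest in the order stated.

stool();
translate([-309, 0, 0]) open_box();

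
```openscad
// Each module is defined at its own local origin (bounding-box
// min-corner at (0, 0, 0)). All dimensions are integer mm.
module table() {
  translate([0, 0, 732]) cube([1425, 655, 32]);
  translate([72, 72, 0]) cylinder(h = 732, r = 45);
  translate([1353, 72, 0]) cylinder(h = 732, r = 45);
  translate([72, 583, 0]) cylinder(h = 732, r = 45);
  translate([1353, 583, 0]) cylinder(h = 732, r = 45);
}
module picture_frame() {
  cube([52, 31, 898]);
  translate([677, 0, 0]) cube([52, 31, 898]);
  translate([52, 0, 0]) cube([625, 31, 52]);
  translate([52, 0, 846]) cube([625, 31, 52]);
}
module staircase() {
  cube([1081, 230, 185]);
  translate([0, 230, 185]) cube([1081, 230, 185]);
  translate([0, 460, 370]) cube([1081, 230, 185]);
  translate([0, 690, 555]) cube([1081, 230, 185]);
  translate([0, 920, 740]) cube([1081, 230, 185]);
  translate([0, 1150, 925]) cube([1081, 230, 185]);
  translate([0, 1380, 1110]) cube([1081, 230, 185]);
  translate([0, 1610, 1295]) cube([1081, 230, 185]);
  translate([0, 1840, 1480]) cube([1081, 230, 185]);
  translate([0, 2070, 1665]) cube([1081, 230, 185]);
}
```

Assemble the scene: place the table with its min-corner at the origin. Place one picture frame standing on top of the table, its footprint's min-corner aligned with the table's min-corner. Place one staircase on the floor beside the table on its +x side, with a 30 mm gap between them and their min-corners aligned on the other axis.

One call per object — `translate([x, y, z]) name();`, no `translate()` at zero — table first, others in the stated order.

table();
translate([0, 0, 764]) picture_frame();
translate([1455, 0, 0]) staircase();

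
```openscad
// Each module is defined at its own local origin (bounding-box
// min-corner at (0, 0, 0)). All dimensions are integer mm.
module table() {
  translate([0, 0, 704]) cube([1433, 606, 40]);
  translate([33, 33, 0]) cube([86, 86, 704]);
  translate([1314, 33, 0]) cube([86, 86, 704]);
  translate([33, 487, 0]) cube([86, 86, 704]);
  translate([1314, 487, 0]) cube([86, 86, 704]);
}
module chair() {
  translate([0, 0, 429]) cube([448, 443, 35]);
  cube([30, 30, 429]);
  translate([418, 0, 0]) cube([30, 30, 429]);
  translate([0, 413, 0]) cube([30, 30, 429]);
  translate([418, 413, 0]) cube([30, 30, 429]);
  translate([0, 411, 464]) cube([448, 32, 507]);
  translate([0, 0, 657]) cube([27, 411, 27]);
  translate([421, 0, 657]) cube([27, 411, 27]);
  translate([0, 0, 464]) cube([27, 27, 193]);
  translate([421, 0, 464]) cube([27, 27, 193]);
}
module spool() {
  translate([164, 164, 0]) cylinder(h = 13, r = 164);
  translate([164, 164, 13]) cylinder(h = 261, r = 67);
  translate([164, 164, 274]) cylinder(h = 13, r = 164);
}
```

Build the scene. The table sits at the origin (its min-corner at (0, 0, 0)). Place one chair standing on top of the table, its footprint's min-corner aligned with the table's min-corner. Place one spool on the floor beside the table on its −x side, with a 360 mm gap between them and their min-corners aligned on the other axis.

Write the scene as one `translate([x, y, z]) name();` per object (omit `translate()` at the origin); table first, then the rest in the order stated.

table();
translate([0, 0, 744]) chair();
translate([-688, 0, 0]) spool();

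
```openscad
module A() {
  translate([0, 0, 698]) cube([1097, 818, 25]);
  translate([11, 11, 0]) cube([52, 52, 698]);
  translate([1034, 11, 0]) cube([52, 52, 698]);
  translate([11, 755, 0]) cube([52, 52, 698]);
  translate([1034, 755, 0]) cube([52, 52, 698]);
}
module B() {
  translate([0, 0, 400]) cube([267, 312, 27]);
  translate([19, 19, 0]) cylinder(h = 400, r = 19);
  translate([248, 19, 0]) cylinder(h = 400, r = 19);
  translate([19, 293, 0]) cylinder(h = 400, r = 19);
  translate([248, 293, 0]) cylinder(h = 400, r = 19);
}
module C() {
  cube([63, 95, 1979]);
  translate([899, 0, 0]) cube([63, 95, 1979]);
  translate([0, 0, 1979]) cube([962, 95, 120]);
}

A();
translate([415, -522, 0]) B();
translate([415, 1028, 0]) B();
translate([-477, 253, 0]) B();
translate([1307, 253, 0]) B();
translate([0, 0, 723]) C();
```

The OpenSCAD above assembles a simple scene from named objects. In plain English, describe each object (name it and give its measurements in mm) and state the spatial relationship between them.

A is a rectangular dining table. The top is 1097×818×25 mm with its upper surface at z = 723 mm. It stands on four 52×52 mm square legs, each inset 11 mm from the nearest pair of top edges, running from the floor to the underside of the top.

B is a four-legged stool. The seat is 267×312 mm, 27 mm thick, top at z = 427 mm. It stands on four round legs, each 38 mm in diameter, from z = 0 to the seat underside, each leg's axis is inset half a diameter from the nearest pair of seat edges (so the leg's bounding box is flush with the corner).

C is a rectangular door frame: two vertical jambs of 63×95 mm section, 1979 mm tall, with a clear opening 836 mm wide between their inner faces. A header 120 mm tall and 95 mm deep lies on top of the jambs and spans the full outside width.

Four stools sit around the table at the −y, +y, −x, +x sides. The door frame is on top of the table.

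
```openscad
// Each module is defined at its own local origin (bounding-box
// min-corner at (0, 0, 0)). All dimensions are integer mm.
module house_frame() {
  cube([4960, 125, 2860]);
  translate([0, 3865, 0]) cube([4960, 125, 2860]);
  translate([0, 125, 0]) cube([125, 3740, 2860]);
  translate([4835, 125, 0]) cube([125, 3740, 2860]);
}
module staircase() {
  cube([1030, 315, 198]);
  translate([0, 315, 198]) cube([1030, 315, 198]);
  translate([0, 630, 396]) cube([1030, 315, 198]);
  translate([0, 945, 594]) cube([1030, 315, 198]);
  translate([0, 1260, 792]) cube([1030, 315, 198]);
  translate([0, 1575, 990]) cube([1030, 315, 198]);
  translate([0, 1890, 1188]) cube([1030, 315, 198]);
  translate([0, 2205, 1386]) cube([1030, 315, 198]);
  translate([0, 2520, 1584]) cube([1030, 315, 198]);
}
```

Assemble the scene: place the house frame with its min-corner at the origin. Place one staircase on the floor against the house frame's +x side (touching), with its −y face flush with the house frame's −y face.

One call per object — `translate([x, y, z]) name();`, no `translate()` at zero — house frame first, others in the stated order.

house_frame();
translate([4960, 0, 0]) staircase();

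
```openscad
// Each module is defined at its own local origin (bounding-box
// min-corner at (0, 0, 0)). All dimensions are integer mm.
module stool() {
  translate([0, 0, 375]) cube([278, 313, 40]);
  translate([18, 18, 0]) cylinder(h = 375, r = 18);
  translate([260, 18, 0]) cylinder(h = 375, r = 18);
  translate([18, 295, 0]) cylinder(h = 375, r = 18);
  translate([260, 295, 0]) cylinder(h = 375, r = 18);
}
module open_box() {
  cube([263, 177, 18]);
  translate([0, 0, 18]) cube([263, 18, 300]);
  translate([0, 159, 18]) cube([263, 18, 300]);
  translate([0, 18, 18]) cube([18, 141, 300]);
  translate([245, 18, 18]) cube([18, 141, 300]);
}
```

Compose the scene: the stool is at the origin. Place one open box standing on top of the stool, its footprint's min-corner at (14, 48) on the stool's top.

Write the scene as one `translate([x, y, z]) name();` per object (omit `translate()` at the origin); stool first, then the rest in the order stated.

stool();
translate([14, 48, 415]) open_box();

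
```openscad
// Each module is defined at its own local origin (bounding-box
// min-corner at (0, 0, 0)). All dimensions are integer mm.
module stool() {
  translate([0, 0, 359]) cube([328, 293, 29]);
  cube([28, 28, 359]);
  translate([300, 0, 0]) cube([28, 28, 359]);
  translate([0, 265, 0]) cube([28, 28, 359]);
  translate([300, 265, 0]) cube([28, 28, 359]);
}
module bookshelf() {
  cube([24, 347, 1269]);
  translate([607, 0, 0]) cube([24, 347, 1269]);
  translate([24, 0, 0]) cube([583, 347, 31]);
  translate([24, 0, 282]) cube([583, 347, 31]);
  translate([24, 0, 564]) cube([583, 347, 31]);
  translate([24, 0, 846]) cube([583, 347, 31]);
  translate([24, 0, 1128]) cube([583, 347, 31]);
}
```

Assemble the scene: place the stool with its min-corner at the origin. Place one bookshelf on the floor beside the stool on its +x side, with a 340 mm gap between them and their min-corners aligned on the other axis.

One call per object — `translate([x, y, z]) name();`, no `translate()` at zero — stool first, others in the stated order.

stool();
translate([668, 0, 0]) bookshelf();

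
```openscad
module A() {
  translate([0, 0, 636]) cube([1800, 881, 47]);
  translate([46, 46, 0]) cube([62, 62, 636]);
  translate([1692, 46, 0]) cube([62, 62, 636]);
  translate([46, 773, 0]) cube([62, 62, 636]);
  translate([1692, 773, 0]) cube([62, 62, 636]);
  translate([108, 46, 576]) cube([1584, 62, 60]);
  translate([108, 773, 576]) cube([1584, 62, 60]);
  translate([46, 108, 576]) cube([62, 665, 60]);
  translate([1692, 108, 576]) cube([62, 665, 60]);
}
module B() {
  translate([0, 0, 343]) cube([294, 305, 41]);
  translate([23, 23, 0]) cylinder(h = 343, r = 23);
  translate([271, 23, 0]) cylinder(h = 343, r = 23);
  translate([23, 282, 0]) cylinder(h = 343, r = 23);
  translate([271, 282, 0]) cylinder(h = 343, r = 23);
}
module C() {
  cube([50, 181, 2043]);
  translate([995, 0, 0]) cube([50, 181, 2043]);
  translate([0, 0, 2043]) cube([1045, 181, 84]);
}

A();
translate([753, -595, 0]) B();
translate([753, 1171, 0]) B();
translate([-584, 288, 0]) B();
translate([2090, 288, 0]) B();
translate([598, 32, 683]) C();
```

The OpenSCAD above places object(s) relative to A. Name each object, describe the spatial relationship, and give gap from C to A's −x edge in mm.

The door frame's min-x is at 598; the table's min-x is 0; gap = 598 mm.

A is a table. B is a stool. C is a door frame. Four stools sit around the table at the −y, +y, −x, +x sides. The door frame is on top of the table. The gap from the door frame to the table's −x edge is 598 mm.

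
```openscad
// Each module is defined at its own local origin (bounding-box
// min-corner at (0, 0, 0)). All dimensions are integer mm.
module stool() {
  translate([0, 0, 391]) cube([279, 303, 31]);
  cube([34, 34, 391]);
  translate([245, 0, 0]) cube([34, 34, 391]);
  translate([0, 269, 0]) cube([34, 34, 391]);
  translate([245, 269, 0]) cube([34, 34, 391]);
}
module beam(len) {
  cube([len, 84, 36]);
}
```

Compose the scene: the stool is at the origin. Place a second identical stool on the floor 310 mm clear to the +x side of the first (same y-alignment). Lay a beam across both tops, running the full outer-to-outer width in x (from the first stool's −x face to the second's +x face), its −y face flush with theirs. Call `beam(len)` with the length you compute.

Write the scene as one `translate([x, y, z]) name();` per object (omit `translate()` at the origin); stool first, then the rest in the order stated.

stool();
translate([589, 0, 0]) stool();
translate([0, 0, 422]) beam(868);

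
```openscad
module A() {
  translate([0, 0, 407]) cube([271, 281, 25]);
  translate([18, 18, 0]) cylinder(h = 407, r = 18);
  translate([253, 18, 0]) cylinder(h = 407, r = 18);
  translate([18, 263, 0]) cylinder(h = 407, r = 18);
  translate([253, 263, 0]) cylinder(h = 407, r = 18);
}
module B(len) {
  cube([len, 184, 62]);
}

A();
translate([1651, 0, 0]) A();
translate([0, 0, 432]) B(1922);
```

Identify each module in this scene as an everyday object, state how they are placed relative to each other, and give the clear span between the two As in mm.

A is a stool. B is a beam. A beam spans the tops of two stools. The clear span between the two stools is 1380 mm.

Second stool starts at x = 1651; first ends at x = 271; clear span = 1651 − 271 = 1380 mm.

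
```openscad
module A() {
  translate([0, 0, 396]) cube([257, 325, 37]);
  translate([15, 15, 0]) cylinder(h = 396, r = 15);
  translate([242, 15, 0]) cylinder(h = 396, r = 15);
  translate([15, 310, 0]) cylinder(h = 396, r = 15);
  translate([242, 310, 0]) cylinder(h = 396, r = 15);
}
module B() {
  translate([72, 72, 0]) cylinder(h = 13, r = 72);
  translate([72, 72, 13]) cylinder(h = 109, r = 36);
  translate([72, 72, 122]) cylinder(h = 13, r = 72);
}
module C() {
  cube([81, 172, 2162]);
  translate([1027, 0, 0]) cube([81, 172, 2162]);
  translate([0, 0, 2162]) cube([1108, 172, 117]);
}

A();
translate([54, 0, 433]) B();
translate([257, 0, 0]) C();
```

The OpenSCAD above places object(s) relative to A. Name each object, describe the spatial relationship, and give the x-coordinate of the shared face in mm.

A is a stool. B is a spool. C is a door frame. The spool is on top of the stool. The door frame is against the stool's +x side, with their −y faces flush. The x-coordinate of the shared face is 257 mm.

The stool's +x face and the door frame's −x face are both at x = 257 mm.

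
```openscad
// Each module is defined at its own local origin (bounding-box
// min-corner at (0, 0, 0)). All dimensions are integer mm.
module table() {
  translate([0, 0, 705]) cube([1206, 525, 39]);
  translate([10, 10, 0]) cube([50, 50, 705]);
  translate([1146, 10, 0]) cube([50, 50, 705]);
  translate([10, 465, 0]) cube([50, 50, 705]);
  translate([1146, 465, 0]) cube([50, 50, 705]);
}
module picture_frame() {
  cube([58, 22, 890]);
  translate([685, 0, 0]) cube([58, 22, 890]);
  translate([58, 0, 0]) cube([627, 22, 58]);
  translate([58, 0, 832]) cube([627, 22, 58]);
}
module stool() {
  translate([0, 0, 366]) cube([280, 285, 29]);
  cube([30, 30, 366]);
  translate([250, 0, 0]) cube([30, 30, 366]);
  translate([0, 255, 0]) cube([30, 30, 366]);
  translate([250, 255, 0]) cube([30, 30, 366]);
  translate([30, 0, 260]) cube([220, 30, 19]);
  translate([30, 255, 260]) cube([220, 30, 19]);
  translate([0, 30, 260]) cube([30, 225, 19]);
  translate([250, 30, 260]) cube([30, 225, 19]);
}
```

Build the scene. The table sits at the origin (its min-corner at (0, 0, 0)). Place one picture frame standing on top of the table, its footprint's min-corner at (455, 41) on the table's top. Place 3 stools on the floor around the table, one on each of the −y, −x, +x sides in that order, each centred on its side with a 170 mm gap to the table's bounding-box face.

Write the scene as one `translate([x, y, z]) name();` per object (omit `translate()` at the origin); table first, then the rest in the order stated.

table();
translate([455, 41, 744]) picture_frame();
translate([463, -455, 0]) stool();
translate([-450, 120, 0]) stool();
translate([1376, 120, 0]) stool();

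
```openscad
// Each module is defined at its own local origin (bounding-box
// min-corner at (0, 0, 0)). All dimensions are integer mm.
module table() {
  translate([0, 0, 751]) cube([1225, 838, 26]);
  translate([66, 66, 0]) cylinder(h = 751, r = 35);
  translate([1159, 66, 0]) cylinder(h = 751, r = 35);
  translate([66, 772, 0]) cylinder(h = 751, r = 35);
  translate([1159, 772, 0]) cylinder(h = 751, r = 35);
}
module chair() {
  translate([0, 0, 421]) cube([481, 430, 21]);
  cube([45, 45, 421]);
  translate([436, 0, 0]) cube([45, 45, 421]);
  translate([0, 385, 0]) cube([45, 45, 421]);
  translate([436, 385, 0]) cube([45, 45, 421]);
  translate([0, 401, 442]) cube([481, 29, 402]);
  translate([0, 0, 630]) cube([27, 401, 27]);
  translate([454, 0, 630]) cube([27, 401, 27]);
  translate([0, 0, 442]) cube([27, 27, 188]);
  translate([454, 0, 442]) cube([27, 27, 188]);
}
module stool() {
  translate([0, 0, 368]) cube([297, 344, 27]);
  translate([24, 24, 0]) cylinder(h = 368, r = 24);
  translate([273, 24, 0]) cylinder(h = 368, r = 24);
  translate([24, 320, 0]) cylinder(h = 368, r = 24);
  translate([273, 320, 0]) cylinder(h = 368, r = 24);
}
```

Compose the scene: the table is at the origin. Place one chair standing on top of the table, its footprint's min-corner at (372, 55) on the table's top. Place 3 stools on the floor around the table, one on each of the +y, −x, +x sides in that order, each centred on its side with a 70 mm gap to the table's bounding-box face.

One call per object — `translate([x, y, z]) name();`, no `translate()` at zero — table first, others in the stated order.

table();
translate([372, 55, 777]) chair();
translate([464, 908, 0]) stool();
translate([-367, 247, 0]) stool();
translate([1295, 247, 0]) stool();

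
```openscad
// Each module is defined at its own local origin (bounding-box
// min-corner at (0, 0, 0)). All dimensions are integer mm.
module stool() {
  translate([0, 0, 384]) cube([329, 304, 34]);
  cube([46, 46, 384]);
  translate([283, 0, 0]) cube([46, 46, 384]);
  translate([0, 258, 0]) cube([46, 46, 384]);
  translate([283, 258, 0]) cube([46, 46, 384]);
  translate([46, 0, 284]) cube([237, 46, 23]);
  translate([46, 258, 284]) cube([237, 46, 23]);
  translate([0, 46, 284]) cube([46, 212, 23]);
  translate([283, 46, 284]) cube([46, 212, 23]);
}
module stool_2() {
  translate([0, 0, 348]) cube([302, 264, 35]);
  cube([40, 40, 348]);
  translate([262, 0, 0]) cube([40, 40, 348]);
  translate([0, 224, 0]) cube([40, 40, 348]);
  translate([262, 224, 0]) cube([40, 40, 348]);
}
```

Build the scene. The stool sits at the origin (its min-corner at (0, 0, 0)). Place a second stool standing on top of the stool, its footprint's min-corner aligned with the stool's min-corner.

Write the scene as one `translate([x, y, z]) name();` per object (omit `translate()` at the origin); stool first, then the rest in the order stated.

stool();
translate([0, 0, 418]) stool_2();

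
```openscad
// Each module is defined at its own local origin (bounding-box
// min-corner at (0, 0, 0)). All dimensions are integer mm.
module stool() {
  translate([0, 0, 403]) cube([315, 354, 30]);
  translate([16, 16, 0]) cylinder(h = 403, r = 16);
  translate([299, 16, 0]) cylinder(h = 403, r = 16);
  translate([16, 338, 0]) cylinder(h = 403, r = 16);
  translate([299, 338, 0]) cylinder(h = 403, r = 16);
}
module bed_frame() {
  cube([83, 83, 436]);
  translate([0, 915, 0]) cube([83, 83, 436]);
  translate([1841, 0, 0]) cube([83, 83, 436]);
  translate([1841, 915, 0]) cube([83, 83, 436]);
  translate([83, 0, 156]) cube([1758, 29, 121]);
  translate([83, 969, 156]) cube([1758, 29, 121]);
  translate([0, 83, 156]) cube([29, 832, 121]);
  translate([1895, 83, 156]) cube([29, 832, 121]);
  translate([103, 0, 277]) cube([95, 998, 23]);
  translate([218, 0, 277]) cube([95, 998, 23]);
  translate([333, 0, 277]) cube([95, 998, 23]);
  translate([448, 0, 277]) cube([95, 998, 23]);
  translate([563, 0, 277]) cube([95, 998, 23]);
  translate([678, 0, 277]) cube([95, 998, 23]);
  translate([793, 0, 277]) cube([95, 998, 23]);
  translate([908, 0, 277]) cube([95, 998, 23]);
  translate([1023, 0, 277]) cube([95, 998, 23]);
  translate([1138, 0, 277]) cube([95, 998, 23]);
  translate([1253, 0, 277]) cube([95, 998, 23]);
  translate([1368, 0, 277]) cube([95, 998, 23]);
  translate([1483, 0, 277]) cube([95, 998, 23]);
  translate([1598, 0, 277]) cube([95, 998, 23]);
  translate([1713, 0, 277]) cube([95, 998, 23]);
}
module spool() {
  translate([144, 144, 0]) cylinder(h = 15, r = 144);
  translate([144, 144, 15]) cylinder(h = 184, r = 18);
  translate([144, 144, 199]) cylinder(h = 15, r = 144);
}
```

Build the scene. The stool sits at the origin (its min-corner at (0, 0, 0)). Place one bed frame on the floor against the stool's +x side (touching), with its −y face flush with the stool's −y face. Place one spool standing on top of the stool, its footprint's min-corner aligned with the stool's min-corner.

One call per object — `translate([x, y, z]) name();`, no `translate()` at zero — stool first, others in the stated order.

stool();
translate([315, 0, 0]) bed_frame();
translate([0, 0, 433]) spool();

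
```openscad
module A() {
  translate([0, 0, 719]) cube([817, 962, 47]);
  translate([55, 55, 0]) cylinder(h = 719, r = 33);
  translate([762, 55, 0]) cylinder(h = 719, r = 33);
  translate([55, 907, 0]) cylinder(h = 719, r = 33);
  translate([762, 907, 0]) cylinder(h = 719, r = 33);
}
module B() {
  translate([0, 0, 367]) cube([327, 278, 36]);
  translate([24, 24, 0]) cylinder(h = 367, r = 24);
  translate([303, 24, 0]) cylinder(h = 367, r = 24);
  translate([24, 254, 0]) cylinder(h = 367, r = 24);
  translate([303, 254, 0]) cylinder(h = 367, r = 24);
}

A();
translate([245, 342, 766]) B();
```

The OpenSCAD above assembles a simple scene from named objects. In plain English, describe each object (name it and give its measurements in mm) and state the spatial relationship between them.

A is a rectangular dining table. The top is 817×962×47 mm with its upper surface at z = 766 mm. It stands on four round legs of 66 mm diameter, each leg's bounding box inset 22 mm from the nearest pair of top edges, running from the floor to the underside of the top.

B is a four-legged stool. The seat is 327×278 mm, 36 mm thick, top at z = 403 mm. It stands on four round legs, each 48 mm in diameter, from z = 0 to the seat underside, each leg's axis is inset half a diameter from the nearest pair of seat edges (so the leg's bounding box is flush with the corner).

The stool is on top of the table, centred.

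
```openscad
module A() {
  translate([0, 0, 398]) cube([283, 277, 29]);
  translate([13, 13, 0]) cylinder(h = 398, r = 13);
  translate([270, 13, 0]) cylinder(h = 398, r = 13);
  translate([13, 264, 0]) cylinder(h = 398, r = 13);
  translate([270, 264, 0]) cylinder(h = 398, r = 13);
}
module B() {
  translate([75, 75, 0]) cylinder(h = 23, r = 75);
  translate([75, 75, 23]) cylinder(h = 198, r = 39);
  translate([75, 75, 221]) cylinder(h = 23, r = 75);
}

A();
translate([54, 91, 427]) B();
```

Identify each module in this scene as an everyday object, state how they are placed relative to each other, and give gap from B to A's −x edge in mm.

A is a stool. B is a spool. The spool is on top of the stool. The gap from the spool to the stool's −x edge is 54 mm.

The spool's min-x is at 54; the stool's min-x is 0; gap = 54 mm.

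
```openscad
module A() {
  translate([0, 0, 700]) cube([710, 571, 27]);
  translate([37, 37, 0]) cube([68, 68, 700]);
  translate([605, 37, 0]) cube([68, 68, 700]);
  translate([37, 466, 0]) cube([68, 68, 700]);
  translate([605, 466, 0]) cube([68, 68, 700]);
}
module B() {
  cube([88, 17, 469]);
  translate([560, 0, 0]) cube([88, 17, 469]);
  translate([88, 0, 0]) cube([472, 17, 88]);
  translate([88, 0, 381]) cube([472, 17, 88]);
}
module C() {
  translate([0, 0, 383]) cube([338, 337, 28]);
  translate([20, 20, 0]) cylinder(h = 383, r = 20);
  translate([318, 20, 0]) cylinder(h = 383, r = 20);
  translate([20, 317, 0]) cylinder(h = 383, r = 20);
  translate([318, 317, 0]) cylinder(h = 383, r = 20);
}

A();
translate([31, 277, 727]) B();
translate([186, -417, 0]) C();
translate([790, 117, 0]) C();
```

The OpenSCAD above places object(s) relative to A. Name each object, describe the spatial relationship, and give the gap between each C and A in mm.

Each stool's nearest face is 80 mm from the table's bounding box.

A is a table. B is a picture frame. C is a stool. The picture frame is on top of the table, centred. Two stools sit around the table at the −y, +x sides. The gap between each stool and the table is 80 mm.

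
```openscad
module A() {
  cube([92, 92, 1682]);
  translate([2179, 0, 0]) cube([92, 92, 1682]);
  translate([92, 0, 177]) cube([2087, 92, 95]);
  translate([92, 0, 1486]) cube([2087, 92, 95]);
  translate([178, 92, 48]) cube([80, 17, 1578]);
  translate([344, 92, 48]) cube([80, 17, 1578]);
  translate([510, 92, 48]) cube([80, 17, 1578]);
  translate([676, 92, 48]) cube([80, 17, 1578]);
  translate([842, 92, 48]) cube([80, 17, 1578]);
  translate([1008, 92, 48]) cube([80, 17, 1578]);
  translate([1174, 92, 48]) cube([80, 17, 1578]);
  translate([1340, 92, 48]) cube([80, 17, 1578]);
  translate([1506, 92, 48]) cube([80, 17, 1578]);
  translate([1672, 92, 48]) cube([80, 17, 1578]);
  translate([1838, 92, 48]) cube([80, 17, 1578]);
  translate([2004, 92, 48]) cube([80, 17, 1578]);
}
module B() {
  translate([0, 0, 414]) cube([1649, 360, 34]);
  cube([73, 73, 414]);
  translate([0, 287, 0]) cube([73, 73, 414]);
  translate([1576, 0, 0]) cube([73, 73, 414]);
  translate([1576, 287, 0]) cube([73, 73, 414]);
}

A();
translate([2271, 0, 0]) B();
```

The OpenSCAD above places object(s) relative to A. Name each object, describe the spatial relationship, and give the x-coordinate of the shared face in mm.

A is a fence section. B is a bench. The bench is against the fence section's +x side, with their −y faces flush. The x-coordinate of the shared face is 2271 mm.

The fence section's +x face and the bench's −x face are both at x = 2271 mm.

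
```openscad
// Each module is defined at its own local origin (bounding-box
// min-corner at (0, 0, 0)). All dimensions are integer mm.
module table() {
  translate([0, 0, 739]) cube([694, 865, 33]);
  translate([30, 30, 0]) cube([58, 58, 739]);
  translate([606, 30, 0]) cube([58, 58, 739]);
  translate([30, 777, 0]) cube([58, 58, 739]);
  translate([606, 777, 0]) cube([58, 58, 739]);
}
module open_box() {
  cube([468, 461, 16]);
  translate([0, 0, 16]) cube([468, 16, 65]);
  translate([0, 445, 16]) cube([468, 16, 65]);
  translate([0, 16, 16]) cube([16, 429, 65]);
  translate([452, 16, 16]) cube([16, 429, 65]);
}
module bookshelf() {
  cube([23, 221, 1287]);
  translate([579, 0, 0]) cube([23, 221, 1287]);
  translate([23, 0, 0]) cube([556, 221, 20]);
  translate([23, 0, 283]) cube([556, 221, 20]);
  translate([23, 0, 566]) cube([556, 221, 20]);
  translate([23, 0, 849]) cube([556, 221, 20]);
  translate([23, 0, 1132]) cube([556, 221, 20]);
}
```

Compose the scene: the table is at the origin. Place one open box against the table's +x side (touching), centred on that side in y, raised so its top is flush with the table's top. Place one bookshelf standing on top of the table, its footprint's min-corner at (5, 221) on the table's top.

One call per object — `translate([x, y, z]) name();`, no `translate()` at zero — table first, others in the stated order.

table();
translate([694, 202, 691]) open_box();
translate([5, 221, 772]) bookshelf();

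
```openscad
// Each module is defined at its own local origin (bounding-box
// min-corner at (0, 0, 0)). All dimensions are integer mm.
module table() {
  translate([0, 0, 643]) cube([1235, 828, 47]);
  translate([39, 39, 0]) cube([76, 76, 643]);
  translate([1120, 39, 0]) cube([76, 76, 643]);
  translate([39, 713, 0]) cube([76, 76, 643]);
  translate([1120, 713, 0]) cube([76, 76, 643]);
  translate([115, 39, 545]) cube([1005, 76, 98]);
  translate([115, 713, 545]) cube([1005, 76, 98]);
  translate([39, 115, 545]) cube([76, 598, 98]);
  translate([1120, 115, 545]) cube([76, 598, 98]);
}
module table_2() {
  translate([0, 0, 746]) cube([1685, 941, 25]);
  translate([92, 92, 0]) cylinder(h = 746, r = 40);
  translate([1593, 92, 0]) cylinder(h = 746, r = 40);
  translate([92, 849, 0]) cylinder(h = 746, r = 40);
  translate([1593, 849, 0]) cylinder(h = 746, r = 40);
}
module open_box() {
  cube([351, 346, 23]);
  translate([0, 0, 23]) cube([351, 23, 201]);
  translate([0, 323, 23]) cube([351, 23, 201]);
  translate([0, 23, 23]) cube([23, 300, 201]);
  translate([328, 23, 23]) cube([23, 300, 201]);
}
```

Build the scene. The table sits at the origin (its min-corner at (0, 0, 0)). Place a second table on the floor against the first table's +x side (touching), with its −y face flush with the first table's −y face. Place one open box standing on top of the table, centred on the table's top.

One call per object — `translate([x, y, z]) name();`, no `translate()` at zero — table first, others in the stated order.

table();
translate([1235, 0, 0]) table_2();
translate([442, 241, 690]) open_box();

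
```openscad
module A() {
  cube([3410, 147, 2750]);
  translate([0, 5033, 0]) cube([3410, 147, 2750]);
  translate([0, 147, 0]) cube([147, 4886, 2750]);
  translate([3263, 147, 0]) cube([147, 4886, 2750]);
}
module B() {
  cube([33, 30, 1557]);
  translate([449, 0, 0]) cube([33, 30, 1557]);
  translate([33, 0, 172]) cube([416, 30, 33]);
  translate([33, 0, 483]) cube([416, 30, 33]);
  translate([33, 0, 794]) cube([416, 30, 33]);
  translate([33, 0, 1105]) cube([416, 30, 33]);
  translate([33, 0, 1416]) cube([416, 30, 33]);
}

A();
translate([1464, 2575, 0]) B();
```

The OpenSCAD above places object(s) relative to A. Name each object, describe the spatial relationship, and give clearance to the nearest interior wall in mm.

A is a house frame. B is a ladder. The ladder sits inside the house frame, centred. The clearance to the nearest interior wall is 1317 mm.

Clearances: x = 1317, y = 2428; minimum 1317 mm.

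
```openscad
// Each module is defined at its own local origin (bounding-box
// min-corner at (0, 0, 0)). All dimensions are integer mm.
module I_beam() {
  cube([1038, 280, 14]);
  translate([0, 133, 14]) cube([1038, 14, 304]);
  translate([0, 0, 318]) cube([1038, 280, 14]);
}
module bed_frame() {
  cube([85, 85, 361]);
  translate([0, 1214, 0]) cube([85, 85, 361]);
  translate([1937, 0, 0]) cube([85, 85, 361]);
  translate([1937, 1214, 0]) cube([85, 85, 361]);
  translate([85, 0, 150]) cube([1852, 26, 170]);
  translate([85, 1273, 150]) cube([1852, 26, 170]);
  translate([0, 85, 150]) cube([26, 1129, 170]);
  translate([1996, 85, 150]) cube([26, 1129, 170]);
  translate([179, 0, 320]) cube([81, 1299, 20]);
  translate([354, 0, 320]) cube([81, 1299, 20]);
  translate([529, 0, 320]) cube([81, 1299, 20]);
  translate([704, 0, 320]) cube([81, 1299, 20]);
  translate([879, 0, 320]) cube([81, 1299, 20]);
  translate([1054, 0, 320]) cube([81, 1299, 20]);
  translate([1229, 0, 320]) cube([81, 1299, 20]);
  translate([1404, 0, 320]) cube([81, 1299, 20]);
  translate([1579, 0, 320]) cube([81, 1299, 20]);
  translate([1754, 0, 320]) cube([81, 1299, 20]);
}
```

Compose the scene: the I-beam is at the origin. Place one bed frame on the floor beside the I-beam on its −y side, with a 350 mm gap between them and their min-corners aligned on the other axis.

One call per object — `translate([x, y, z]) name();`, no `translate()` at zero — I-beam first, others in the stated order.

I_beam();
translate([0, -1649, 0]) bed_frame();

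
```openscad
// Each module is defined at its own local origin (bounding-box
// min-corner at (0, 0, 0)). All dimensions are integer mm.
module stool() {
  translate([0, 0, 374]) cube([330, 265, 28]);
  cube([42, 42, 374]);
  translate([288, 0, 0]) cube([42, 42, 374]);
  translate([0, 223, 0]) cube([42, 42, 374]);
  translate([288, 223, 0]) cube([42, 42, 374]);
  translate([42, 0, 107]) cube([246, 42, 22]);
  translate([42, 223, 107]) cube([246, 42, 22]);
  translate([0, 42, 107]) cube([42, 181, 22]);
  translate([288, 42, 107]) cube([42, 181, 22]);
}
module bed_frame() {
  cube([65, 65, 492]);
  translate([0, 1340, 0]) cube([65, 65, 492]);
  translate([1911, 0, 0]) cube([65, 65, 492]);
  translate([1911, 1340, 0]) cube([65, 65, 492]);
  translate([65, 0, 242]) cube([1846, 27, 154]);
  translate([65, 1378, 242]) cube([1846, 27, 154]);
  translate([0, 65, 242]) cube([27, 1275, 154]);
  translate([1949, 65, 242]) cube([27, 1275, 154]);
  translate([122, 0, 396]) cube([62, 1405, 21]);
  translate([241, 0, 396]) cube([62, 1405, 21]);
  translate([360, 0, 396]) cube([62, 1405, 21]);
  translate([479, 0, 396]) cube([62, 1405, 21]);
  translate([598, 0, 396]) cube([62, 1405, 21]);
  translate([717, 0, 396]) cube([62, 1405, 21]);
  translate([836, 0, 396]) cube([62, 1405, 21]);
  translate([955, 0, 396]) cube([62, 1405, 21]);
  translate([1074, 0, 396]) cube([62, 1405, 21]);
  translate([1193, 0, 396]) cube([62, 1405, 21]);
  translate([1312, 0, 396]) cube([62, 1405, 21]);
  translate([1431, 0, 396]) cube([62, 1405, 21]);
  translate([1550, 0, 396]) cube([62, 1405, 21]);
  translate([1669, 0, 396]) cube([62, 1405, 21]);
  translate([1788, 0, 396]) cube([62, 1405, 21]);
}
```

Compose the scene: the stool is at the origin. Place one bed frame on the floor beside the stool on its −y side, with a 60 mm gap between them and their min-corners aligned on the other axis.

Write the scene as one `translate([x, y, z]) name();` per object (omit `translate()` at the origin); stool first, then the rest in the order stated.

stool();
translate([0, -1465, 0]) bed_frame();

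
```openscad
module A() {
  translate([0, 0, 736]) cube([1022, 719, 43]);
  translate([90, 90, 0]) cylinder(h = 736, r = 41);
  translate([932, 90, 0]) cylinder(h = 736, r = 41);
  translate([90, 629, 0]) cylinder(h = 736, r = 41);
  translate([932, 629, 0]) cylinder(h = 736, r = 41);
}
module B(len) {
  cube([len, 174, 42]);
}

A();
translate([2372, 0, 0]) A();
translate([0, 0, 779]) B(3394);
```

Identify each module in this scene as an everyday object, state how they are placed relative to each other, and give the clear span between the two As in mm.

Second table starts at x = 2372; first ends at x = 1022; clear span = 2372 − 1022 = 1350 mm.

A is a table. B is a beam. A beam spans the tops of two tables. The clear span between the two tables is 1350 mm.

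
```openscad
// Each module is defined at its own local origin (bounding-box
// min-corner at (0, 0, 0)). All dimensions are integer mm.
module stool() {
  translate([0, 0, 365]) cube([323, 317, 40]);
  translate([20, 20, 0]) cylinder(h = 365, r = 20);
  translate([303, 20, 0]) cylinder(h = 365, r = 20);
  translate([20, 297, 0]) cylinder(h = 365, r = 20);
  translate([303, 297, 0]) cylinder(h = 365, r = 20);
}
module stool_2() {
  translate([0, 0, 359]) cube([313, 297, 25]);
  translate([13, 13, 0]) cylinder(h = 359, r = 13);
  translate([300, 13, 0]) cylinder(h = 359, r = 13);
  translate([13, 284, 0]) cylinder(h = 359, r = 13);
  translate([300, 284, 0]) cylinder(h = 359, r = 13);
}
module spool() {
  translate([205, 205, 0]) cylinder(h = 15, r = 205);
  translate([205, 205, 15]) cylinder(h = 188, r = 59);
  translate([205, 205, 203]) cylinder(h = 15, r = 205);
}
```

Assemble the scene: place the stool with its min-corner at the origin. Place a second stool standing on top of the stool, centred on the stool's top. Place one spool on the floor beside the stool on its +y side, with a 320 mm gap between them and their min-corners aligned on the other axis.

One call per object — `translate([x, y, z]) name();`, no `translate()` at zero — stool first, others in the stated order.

stool();
translate([5, 10, 405]) stool_2();
translate([0, 637, 0]) spool();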